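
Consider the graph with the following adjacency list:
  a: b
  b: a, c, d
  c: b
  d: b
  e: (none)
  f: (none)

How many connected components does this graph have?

f is isolated — a component by itself.
e is isolated — a component by itself.
Starting from a we can reach a, b, c, d. That is one component of size 4.
Total: 3 components.

3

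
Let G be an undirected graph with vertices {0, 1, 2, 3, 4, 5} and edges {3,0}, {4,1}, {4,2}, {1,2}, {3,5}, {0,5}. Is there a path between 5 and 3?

From 5 we can reach 0, 3, 5, which includes 3.

Yes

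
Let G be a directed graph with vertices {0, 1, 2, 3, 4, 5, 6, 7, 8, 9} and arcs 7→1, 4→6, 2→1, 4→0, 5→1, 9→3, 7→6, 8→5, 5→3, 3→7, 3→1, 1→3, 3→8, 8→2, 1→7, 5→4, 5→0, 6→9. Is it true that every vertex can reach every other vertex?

No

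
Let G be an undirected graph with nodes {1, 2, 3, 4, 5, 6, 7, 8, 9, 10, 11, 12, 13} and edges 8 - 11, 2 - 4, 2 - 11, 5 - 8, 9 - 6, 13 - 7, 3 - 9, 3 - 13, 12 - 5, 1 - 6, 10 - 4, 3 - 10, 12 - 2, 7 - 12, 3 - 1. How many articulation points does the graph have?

1

Removing 3 increases the component count from 1 to 2, so 3 is a cut vertex.
By contrast removing 2 leaves 1 component; it is not a cut vertex. No other vertex is a cut vertex either.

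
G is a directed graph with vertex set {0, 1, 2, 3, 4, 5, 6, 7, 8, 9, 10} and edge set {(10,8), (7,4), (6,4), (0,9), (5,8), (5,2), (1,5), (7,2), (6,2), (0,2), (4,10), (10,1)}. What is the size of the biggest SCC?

{6} is an SCC by itself.
{4} is an SCC by itself.
{2} is an SCC by itself.
{5} is an SCC by itself.
{10} is an SCC by itself.
(and 6 more singleton SCCs)
The largest has 1 vertex.

1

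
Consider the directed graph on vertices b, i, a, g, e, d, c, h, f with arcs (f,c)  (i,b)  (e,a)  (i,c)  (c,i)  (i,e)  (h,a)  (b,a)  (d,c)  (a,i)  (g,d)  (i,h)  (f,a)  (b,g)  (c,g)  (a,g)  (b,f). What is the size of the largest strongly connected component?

9

{a, b, c, d, e, f, g, h, i} are all mutually reachable — one SCC of size 9.
The largest has 9 vertices.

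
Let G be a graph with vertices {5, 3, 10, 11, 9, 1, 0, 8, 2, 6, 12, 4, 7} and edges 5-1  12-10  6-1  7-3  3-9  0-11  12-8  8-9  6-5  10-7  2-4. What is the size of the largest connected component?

Starting from 2 we can reach 2, 4. That is one component of size 2.
Starting from 0 we can reach 0, 11. That is one component of size 2.
Starting from 1 we can reach 1, 5, 6. That is one component of size 3.
Starting from 3 we can reach 3, 7, 8, 9, 10, 12. That is one component of size 6.
The largest has 6 vertices.

6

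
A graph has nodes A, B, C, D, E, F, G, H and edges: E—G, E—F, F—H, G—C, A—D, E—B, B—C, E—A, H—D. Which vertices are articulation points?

E

Removing E increases the component count from 1 to 2, so E is a cut vertex.
By contrast removing B leaves 1 component; it is not a cut vertex. No other vertex is a cut vertex either.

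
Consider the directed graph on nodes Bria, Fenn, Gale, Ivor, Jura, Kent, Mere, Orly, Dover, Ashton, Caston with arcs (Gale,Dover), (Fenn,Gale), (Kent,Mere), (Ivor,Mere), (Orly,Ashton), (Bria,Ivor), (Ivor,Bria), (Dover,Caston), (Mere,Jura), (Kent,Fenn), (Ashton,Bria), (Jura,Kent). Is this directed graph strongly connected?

No

There is no directed path from Ashton to Orly, so the graph is not strongly connected.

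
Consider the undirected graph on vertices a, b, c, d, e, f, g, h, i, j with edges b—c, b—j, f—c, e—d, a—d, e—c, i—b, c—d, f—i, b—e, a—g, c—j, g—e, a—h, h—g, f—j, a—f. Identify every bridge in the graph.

none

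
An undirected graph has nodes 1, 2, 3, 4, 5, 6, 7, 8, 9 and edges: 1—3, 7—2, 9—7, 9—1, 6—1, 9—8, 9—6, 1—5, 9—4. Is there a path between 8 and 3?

Yes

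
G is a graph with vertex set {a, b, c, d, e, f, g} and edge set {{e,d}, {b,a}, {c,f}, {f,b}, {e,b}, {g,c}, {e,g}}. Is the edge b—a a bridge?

Removing b—a leaves no path between b and a: the component count goes from 1 to 2. So it is a bridge.

Yes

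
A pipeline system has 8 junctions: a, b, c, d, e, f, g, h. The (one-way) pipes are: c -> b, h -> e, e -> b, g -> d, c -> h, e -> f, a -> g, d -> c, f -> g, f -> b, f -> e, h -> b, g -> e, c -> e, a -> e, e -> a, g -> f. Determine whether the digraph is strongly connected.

No

There is no directed path from b to f, so the graph is not strongly connected.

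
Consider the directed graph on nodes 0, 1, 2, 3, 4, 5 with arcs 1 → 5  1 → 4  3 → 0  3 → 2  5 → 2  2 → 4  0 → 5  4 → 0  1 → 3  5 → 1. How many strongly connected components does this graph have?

1

{0, 1, 2, 3, 4, 5} are all mutually reachable — one SCC of size 6.
That gives 1 strongly connected component.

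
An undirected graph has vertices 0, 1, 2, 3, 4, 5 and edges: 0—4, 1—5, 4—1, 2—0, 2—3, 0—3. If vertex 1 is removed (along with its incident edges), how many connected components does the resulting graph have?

2

With 1 gone, the remaining components are: {5}; {0, 2, 3, 4}.
That is 2 components.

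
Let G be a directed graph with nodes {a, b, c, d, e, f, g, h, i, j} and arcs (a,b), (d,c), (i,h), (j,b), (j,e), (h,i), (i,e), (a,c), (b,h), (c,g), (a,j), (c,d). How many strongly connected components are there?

{c, d} are all mutually reachable — one SCC of size 2.
{h, i} are all mutually reachable — one SCC of size 2.
{j} is an SCC by itself.
{g} is an SCC by itself.
{b} is an SCC by itself.
(and 3 more singleton SCCs)
That gives 8 strongly connected components.

8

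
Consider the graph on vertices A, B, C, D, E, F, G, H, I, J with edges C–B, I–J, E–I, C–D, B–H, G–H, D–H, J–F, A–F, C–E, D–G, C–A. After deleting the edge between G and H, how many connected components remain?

G and H are still connected via G-D-H, so the component count stays at 1.

1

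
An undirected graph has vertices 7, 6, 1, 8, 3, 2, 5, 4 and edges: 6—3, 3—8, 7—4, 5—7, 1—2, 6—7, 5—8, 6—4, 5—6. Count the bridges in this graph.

1

The edges on the cycle 5-6-3-8-5 are not bridges since each lies on that cycle.
But removing 1—2 disconnects 1 from 2 — this is a bridge.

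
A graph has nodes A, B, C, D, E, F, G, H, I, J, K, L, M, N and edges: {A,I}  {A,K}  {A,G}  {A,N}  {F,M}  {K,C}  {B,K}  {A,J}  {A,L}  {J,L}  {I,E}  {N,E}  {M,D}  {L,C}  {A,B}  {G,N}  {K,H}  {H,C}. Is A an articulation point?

Deleting A raises the number of components from 2 to 3, so A is a cut vertex.

Yes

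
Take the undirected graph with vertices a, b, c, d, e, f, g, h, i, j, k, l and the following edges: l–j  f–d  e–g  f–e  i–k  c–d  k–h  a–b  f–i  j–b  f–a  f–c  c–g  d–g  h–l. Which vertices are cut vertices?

Removing f increases the component count from 1 to 2, so f is a cut vertex.
By contrast removing c leaves 1 component; it is not a cut vertex. No other vertex is a cut vertex either.

f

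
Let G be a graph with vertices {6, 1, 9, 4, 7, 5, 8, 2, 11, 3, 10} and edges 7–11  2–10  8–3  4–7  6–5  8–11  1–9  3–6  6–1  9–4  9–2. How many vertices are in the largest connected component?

Starting from 1 we can reach 1, 2, 3, 4, 5, 6, 7, 8, 9, 10, 11. That is one component of size 11.
The largest has 11 vertices.

11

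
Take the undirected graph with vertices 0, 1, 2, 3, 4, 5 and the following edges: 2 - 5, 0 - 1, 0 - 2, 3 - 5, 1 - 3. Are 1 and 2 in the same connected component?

From 1 we can reach 0, 1, 2, 3, 5, which includes 2.

Yes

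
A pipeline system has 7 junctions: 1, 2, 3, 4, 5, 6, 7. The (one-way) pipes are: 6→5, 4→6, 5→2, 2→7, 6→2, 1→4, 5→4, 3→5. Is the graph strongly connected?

There is no directed path from 1 to 3, so the graph is not strongly connected.

No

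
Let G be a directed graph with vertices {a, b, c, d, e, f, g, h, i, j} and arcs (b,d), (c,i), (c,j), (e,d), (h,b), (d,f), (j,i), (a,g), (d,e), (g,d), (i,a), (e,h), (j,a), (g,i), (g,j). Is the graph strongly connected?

No

There is no directed path from f to b, so the graph is not strongly connected.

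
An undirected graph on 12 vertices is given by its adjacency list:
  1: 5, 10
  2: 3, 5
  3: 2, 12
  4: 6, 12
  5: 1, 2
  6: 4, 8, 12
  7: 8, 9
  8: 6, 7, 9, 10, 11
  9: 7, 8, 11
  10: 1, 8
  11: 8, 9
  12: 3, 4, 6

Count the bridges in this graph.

0

The edges on the cycle 8-10-1-5-2-3-12-4-6-8 are not bridges since each lies on that cycle.
Every edge lies on some cycle, so there are no bridges.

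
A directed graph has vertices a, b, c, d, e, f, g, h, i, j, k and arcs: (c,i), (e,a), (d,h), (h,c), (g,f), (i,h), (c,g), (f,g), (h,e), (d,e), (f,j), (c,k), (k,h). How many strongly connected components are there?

7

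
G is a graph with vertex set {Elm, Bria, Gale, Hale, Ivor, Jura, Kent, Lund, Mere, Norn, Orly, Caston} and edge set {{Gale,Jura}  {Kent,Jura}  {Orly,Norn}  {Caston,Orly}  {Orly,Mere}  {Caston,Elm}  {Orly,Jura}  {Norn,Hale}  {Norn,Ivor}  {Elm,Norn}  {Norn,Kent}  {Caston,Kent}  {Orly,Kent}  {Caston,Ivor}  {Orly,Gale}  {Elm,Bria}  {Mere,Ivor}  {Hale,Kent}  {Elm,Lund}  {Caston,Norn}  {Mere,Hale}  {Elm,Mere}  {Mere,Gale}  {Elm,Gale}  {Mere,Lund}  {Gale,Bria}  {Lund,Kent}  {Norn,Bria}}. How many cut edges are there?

The edges on the cycle Caston-Elm-Lund-Mere-Orly-Caston are not bridges since each lies on that cycle.
Every edge lies on some cycle, so there are no bridges.

0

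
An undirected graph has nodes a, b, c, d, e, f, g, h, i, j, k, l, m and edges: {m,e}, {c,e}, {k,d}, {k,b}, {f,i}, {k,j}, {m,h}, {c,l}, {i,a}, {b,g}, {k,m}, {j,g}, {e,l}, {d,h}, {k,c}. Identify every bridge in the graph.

a-i, f-i

The edges on the cycle k-d-h-m-k are not bridges since each lies on that cycle.
But removing f–i disconnects f from i; removing i–a disconnects i from a — these are bridges.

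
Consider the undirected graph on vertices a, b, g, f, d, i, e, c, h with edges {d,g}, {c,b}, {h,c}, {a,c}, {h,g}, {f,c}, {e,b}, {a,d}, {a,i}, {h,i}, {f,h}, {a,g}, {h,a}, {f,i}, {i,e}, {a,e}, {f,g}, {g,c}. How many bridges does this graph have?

0

The edges on the cycle f-h-a-d-g-f are not bridges since each lies on that cycle.
Every edge lies on some cycle, so there are no bridges.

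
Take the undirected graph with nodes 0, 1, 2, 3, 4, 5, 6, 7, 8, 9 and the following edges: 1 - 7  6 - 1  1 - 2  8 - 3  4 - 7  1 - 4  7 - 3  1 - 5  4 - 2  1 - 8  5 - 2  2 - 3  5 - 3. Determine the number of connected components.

9 is isolated — a component by itself.
0 is isolated — a component by itself.
Starting from 1 we can reach 1, 2, 3, 4, 5, 6, 7, 8. That is one component of size 8.
Total: 3 components.

3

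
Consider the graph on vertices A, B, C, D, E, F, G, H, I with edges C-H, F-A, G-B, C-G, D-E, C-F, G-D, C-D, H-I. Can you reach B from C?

From C we can reach A, B, C, D, E, F, G, H, I, which includes B.

Yes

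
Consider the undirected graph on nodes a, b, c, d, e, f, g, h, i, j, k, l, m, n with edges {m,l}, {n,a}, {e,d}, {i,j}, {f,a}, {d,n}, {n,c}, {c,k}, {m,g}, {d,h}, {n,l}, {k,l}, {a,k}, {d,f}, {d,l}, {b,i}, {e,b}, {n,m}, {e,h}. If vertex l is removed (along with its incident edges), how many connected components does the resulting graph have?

1

With l gone, the remaining components are: {a, b, c, d, e, f, g, h, i, j, k, m, n}.
That is 1 component.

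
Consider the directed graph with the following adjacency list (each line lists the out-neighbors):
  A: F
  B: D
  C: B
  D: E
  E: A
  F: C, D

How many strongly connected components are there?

{A, B, C, D, E, F} are all mutually reachable — one SCC of size 6.
That gives 1 strongly connected component.

1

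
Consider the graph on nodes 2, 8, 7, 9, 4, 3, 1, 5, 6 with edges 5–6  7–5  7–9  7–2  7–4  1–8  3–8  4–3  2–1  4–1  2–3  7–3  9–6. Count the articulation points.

Removing 7 increases the component count from 1 to 2, so 7 is a cut vertex.
By contrast removing 9 leaves 1 component; it is not a cut vertex. No other vertex is a cut vertex either.

1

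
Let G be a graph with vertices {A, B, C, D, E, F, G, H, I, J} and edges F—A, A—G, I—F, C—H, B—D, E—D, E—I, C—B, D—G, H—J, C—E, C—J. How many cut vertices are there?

1

Removing C increases the component count from 1 to 2, so C is a cut vertex.
By contrast removing B leaves 1 component; it is not a cut vertex. No other vertex is a cut vertex either.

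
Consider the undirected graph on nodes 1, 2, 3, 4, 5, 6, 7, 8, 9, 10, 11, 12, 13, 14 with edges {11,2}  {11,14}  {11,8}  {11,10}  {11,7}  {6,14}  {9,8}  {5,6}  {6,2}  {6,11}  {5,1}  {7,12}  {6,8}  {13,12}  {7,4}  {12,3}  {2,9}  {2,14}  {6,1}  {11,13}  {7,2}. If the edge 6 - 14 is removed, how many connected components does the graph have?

1

6 and 14 are still connected via 6-11-14, so the component count stays at 1.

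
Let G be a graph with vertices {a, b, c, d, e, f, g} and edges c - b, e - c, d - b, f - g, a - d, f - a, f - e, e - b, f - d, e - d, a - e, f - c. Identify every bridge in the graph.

The edges on the cycle f-a-d-e-f are not bridges since each lies on that cycle.
But removing g - f disconnects g from f — this is a bridge.

f-g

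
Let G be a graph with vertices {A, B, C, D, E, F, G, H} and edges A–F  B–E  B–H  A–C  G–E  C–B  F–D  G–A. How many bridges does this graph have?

3

The edges on the cycle G-A-C-B-E-G are not bridges since each lies on that cycle.
But removing B–H disconnects B from H; removing A–F disconnects A from F; removing F–D disconnects F from D — these are bridges.
That makes 3 bridges.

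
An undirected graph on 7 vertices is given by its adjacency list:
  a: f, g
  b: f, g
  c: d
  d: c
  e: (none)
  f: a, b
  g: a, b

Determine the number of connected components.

3

e is isolated — a component by itself.
Starting from c we can reach c, d. That is one component of size 2.
Starting from a we can reach a, b, f, g. That is one component of size 4.
Total: 3 components.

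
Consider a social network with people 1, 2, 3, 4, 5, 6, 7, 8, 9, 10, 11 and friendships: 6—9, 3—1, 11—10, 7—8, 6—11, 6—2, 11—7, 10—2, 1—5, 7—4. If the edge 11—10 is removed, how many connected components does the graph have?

11 and 10 are still connected via 11-6-2-10, so the component count stays at 2.

2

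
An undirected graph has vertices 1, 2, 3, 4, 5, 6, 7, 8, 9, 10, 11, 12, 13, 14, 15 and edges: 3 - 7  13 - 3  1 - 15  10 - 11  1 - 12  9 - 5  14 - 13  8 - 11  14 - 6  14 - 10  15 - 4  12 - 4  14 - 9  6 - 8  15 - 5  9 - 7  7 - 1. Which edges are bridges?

none

The edges on the cycle 14-6-8-11-10-14 are not bridges since each lies on that cycle.
Every edge lies on some cycle, so there are no bridges.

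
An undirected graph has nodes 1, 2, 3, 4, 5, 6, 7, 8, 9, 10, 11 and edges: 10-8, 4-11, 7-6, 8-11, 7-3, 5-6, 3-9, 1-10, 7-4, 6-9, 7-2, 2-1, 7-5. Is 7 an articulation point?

Yes

Deleting 7 raises the number of components from 1 to 2, so 7 is a cut vertex.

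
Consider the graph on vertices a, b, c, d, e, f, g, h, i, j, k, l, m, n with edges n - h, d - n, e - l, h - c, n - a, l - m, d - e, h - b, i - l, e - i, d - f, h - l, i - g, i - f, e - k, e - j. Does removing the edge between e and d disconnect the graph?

After removing e - d, the path e-i-f-d still connects them, so the edge is not a bridge.

No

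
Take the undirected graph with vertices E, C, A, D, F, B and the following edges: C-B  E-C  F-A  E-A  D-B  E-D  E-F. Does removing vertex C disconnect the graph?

No

Deleting C leaves 1 component (was 1) (its neighbors B, E remain connected to each other), so C is not a cut vertex.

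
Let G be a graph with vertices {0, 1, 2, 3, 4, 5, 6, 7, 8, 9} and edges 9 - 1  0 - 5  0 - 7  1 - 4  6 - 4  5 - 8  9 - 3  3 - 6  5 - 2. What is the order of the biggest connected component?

5

Starting from 1 we can reach 1, 3, 4, 6, 9. That is one component of size 5.
Starting from 0 we can reach 0, 2, 5, 7, 8. That is one component of size 5.
The largest has 5 vertices.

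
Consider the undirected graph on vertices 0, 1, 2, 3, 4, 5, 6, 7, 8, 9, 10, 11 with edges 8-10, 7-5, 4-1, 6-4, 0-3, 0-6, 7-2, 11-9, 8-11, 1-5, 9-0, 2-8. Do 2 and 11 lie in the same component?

Yes

From 2 we can reach 0, 1, 2, 3, 4, 5, 6, 7, 8, 9, 10, 11, which includes 11.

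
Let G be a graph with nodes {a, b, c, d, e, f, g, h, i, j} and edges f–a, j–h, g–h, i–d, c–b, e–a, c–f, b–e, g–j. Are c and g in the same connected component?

No

The component containing c is {a, b, c, e, f}, and g is not in it.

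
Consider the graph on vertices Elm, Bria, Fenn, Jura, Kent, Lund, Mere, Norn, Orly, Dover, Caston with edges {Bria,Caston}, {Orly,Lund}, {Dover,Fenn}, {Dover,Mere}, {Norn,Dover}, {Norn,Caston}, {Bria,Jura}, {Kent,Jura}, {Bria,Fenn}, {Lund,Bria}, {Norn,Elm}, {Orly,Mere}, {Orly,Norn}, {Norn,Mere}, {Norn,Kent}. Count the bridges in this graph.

The edges on the cycle Orly-Lund-Bria-Fenn-Dover-Norn-Orly are not bridges since each lies on that cycle.
But removing Norn—Elm disconnects Norn from Elm — this is a bridge.

1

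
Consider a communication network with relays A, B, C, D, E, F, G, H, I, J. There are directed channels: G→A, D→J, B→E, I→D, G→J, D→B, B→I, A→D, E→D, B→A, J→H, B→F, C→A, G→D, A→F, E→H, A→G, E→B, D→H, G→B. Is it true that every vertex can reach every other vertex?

There is no directed path from H to F, so the graph is not strongly connected.

No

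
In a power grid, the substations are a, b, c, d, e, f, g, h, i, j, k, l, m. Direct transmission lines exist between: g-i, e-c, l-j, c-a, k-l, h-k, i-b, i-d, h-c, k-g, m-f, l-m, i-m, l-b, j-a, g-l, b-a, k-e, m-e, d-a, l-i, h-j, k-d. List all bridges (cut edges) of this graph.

The edges on the cycle k-g-l-k are not bridges since each lies on that cycle.
But removing m-f disconnects m from f — this is a bridge.

f-m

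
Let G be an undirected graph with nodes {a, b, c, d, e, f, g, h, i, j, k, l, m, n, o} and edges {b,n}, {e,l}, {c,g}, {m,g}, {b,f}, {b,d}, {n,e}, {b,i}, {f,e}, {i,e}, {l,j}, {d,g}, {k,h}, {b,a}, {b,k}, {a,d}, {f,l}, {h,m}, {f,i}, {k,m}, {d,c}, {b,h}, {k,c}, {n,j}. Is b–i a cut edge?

After removing b–i, the path b-f-i still connects them, so the edge is not a bridge.

No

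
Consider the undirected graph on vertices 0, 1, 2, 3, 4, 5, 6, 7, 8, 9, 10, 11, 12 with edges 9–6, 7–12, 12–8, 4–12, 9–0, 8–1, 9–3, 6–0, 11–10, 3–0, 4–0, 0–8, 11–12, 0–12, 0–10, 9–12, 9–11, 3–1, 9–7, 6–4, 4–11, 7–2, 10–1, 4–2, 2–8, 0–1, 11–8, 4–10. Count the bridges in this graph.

0

The edges on the cycle 9-3-1-0-6-9 are not bridges since each lies on that cycle.
Every edge lies on some cycle, so there are no bridges.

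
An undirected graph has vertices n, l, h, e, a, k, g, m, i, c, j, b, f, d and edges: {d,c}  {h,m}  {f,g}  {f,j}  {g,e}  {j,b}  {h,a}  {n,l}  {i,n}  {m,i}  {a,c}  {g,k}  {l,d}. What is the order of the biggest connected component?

8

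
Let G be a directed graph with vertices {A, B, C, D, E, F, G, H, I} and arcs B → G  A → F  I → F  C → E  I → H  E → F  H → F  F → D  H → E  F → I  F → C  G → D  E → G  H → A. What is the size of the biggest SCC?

{A, C, E, F, H, I} are all mutually reachable — one SCC of size 6.
{B} is an SCC by itself.
{D} is an SCC by itself.
{G} is an SCC by itself.
The largest has 6 vertices.

6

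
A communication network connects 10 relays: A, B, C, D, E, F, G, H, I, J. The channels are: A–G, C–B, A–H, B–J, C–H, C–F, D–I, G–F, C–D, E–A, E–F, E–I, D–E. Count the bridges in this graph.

2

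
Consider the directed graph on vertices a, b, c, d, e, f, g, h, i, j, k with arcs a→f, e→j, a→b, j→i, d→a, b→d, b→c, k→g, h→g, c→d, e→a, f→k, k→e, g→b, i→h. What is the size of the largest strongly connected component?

11

{a, b, c, d, e, f, g, h, i, j, k} are all mutually reachable — one SCC of size 11.
The largest has 11 vertices.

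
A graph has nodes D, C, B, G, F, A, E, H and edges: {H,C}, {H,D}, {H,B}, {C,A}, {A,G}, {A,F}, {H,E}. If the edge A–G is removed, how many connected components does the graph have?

2

Before removal there is 1 component.
A–G is a bridge — removing it separates A's side from G's side.
After removal: 2 components.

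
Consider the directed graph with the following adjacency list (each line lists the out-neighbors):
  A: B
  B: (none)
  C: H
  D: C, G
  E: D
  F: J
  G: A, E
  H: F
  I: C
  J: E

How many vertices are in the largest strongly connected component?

{C, D, E, F, G, H, J} are all mutually reachable — one SCC of size 7.
{B} is an SCC by itself.
{A} is an SCC by itself.
{I} is an SCC by itself.
The largest has 7 vertices.

7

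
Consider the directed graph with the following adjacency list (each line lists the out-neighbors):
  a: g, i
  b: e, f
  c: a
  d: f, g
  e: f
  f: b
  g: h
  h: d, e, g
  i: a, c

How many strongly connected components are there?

3

{d, g, h} are all mutually reachable — one SCC of size 3.
{b, e, f} are all mutually reachable — one SCC of size 3.
{a, c, i} are all mutually reachable — one SCC of size 3.
That gives 3 strongly connected components.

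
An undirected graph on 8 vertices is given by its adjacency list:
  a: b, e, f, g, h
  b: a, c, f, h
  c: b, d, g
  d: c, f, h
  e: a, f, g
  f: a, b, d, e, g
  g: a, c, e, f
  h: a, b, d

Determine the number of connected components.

1

Starting from a we can reach a, b, c, d, e, f, g, h. That is one component of size 8.
Total: 1 component.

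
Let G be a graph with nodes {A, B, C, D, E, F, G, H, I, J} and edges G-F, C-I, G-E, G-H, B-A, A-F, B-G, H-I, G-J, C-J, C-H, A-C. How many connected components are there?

2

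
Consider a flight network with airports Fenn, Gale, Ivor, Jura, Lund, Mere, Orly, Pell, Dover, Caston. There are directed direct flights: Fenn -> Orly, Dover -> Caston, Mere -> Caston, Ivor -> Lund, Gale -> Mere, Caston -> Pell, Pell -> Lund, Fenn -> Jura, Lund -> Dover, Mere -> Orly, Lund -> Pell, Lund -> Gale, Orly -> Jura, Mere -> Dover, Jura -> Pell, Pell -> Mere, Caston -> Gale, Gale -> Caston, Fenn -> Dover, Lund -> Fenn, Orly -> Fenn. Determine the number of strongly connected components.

2

{Fenn, Gale, Jura, Lund, Mere, Orly, Pell, Dover, Caston} are all mutually reachable — one SCC of size 9.
{Ivor} is an SCC by itself.
That gives 2 strongly connected components.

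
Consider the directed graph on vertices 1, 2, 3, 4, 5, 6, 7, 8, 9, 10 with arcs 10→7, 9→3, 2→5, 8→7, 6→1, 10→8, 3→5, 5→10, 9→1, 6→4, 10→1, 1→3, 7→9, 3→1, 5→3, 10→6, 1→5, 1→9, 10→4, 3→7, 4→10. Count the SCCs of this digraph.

2

{1, 3, 4, 5, 6, 7, 8, 9, 10} are all mutually reachable — one SCC of size 9.
{2} is an SCC by itself.
That gives 2 strongly connected components.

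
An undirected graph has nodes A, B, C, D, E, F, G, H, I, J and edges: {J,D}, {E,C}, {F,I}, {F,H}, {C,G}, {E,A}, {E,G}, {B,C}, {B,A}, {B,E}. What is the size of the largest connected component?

Starting from D we can reach D, J. That is one component of size 2.
Starting from F we can reach F, H, I. That is one component of size 3.
Starting from A we can reach A, B, C, E, G. That is one component of size 5.
The largest has 5 vertices.

5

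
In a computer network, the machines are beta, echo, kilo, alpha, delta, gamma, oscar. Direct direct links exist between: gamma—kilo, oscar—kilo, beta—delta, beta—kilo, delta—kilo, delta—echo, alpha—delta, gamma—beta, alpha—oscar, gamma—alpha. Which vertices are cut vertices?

delta

Removing delta increases the component count from 1 to 2, so delta is a cut vertex.
By contrast removing beta leaves 1 component; it is not a cut vertex. No other vertex is a cut vertex either.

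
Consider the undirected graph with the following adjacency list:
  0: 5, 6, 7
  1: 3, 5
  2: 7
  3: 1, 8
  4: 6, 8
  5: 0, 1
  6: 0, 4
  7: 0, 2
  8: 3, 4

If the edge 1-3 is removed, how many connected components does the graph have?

1 and 3 are still connected via 1-5-0-6-4-8-3, so the component count stays at 1.

1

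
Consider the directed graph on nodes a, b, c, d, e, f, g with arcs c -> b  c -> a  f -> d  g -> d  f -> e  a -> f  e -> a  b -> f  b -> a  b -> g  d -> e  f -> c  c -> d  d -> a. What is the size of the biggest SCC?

7

{a, b, c, d, e, f, g} are all mutually reachable — one SCC of size 7.
The largest has 7 vertices.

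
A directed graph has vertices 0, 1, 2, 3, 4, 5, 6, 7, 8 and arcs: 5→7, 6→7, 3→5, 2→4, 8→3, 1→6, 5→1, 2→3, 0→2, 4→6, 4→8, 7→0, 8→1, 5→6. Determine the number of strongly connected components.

{0, 1, 2, 3, 4, 5, 6, 7, 8} are all mutually reachable — one SCC of size 9.
That gives 1 strongly connected component.

1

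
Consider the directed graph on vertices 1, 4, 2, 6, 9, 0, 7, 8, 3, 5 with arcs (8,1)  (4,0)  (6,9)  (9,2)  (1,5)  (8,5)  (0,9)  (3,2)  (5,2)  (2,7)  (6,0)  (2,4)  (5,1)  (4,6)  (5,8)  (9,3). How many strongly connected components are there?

{0, 2, 3, 4, 6, 9} are all mutually reachable — one SCC of size 6.
{1, 5, 8} are all mutually reachable — one SCC of size 3.
{7} is an SCC by itself.
That gives 3 strongly connected components.

3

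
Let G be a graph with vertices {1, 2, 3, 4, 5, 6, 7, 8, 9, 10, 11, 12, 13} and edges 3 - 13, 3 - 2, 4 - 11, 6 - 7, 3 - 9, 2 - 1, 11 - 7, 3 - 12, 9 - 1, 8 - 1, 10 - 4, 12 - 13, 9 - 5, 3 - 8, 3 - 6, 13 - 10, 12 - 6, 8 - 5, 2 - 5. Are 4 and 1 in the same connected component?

From 4 we can reach 1, 2, 3, 4, 5, 6, 7, 8, 9, 10, 11, 12, 13, which includes 1.

Yes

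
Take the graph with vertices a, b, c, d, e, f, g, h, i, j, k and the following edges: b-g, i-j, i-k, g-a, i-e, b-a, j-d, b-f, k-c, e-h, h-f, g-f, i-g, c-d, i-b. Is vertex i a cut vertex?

Yes

Deleting i raises the number of components from 1 to 2, so i is a cut vertex.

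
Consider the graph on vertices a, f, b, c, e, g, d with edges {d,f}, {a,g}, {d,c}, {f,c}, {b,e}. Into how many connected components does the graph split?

3

Starting from a we can reach a, g. That is one component of size 2.
Starting from b we can reach b, e. That is one component of size 2.
Starting from c we can reach c, d, f. That is one component of size 3.
Total: 3 components.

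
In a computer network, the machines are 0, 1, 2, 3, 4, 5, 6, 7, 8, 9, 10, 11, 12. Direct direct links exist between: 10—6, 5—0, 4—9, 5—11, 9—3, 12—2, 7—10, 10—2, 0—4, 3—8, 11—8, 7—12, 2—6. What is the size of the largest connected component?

7

1 is isolated — a component by itself.
Starting from 2 we can reach 2, 6, 7, 10, 12. That is one component of size 5.
Starting from 0 we can reach 0, 3, 4, 5, 8, 9, 11. That is one component of size 7.
The largest has 7 vertices.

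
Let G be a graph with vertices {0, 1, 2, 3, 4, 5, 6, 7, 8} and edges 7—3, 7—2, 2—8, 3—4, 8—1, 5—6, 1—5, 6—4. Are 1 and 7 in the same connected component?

Yes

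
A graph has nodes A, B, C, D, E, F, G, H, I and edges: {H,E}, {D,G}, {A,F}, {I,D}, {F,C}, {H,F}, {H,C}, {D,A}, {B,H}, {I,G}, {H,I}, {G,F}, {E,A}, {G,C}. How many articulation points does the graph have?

Removing H increases the component count from 1 to 2, so H is a cut vertex.
By contrast removing B leaves 1 component; it is not a cut vertex. No other vertex is a cut vertex either.

1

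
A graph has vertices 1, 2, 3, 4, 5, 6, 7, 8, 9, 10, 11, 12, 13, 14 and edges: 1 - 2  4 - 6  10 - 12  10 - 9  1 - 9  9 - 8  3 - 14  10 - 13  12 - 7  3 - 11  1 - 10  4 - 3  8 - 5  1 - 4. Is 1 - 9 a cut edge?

After removing 1 - 9, the path 1-10-9 still connects them, so the edge is not a bridge.

No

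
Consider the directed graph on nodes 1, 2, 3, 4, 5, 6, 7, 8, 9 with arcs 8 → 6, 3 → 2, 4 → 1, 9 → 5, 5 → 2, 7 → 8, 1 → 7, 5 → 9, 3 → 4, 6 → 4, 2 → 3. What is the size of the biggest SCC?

{1, 4, 6, 7, 8} are all mutually reachable — one SCC of size 5.
{5, 9} are all mutually reachable — one SCC of size 2.
{2, 3} are all mutually reachable — one SCC of size 2.
The largest has 5 vertices.

5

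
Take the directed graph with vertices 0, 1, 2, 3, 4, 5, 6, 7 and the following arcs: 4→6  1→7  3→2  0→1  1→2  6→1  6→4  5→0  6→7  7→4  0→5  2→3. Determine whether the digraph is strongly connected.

No

There is no directed path from 7 to 5, so the graph is not strongly connected.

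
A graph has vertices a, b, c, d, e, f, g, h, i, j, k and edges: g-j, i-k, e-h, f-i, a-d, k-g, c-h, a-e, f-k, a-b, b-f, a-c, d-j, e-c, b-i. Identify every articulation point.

a

Removing a increases the component count from 1 to 2, so a is a cut vertex.
By contrast removing f leaves 1 component; it is not a cut vertex. No other vertex is a cut vertex either.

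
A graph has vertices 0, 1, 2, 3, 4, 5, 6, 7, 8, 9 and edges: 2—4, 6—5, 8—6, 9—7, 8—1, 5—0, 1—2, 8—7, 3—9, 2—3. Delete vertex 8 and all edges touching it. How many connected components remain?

2

With 8 gone, the remaining components are: {0, 5, 6}; {1, 2, 3, 4, 7, 9}.
That is 2 components.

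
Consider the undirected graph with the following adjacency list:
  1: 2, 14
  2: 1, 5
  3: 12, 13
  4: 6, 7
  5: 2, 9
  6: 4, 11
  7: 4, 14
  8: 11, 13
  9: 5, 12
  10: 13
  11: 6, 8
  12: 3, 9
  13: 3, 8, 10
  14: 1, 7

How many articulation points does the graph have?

1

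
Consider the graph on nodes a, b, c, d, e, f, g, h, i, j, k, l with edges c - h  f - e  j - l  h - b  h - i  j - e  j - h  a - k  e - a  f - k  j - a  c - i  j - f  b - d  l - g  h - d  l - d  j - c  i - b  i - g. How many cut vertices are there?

1

Removing j increases the component count from 1 to 2, so j is a cut vertex.
By contrast removing b leaves 1 component; it is not a cut vertex. No other vertex is a cut vertex either.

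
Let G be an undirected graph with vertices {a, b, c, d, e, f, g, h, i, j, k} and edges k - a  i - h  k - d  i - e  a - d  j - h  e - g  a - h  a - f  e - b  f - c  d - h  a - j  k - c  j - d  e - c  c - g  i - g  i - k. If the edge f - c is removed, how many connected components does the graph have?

1

f and c are still connected via f-a-k-c, so the component count stays at 1.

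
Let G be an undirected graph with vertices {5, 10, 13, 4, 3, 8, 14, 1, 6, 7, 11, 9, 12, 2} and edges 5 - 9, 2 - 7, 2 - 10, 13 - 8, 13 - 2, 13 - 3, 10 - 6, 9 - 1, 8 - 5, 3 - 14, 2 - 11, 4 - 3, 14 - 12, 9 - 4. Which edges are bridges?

1-9, 10-2, 10-6, 11-2, 12-14, 13-2, 14-3, 2-7

The edges on the cycle 13-8-5-9-4-3-13 are not bridges since each lies on that cycle.
But removing 11 - 2 disconnects 11 from 2; removing 10 - 6 disconnects 10 from 6; removing 10 - 2 disconnects 10 from 2; removing 3 - 14 disconnects 3 from 14 — these are bridges.
In total 8 edges are bridges.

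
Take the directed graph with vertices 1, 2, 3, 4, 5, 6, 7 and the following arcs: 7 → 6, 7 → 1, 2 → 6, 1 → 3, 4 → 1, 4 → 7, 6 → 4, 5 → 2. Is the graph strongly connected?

No

There is no directed path from 2 to 5, so the graph is not strongly connected.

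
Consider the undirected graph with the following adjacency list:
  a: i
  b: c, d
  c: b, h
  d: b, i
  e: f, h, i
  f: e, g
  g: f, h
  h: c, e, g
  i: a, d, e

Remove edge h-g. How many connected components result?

h and g are still connected via h-e-f-g, so the component count stays at 1.

1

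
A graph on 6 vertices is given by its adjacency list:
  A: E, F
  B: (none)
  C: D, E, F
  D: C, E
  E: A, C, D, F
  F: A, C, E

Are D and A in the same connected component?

Yes

From D we can reach A, C, D, E, F, which includes A.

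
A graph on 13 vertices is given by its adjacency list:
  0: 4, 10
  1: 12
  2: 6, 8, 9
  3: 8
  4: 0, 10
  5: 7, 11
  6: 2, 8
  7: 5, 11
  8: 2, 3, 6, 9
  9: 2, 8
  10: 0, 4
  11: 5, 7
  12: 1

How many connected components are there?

4

Starting from 1 we can reach 1, 12. That is one component of size 2.
Starting from 5 we can reach 5, 7, 11. That is one component of size 3.
Starting from 0 we can reach 0, 4, 10. That is one component of size 3.
Starting from 2 we can reach 2, 3, 6, 8, 9. That is one component of size 5.
Total: 4 components.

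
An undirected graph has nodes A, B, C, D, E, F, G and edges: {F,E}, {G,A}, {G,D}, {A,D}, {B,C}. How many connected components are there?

3

Starting from E we can reach E, F. That is one component of size 2.
Starting from B we can reach B, C. That is one component of size 2.
Starting from A we can reach A, D, G. That is one component of size 3.
Total: 3 components.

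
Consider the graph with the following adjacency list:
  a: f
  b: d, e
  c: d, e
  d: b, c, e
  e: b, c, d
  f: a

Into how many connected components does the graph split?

Starting from a we can reach a, f. That is one component of size 2.
Starting from b we can reach b, c, d, e. That is one component of size 4.
Total: 2 components.

2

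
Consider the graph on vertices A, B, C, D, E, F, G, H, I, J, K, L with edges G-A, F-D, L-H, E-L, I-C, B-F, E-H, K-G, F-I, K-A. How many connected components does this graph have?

J is isolated — a component by itself.
Starting from E we can reach E, H, L. That is one component of size 3.
Starting from A we can reach A, G, K. That is one component of size 3.
Starting from B we can reach B, C, D, F, I. That is one component of size 5.
Total: 4 components.

4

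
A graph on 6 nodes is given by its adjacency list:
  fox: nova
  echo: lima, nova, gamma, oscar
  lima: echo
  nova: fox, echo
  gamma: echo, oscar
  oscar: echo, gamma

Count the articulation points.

2

Removing echo increases the component count from 1 to 3, so echo is a cut vertex.
Removing nova increases the component count from 1 to 2, so nova is a cut vertex.
By contrast removing fox leaves 1 component; it is not a cut vertex. No other vertex is a cut vertex either.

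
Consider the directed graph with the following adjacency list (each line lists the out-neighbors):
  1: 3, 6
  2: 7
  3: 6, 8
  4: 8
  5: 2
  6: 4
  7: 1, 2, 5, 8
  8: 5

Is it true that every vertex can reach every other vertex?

From 4 we can reach every vertex (1, 2, 3, 4, 5, 6, 7, 8), and every vertex can reach 4 (1, 2, 3, 4, 5, 6, 7, 8). So the whole graph is one strongly connected component.

Yes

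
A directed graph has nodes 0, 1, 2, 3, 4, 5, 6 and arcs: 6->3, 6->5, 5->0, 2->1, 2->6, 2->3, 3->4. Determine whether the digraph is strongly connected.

No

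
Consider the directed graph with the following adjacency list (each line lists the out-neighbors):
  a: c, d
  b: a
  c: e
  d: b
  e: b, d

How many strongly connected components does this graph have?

{a, b, c, d, e} are all mutually reachable — one SCC of size 5.
That gives 1 strongly connected component.

1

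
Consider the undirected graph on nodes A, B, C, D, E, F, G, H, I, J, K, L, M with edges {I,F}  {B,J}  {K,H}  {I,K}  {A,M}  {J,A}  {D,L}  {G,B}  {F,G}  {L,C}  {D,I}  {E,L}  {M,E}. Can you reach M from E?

Yes

From E we can reach A, B, C, D, E, F, G, H, I, J, K, L, M, which includes M.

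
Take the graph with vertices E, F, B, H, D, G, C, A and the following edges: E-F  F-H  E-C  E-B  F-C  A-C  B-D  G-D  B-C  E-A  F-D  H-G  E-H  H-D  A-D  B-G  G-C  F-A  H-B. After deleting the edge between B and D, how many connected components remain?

1

B and D are still connected via B-H-D, so the component count stays at 1.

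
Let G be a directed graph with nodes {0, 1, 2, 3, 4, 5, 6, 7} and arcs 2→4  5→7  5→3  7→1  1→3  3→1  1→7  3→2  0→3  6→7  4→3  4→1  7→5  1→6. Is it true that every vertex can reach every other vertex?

There is no directed path from 1 to 0, so the graph is not strongly connected.

No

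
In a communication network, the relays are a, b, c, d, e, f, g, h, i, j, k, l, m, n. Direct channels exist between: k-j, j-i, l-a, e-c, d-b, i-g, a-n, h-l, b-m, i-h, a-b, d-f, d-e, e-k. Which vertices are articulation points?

Removing a increases the component count from 1 to 2, so a is a cut vertex.
Removing b increases the component count from 1 to 2, so b is a cut vertex.
Removing d increases the component count from 1 to 2, so d is a cut vertex.
Likewise e, i are cut vertices.
By contrast removing h leaves 1 component; it is not a cut vertex. No other vertex is a cut vertex either.

a, b, d, e, i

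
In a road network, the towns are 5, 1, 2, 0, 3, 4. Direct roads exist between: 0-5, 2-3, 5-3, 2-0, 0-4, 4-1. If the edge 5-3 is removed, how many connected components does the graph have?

5 and 3 are still connected via 5-0-2-3, so the component count stays at 1.

1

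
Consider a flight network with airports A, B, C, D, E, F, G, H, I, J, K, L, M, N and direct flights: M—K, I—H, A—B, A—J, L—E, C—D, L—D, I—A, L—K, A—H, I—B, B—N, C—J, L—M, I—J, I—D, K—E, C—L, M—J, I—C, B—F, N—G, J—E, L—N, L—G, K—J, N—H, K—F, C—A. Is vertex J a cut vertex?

Deleting J leaves 1 component (was 1) (its neighbors A, C, E, I, K, M remain connected to each other), so J is not a cut vertex.

No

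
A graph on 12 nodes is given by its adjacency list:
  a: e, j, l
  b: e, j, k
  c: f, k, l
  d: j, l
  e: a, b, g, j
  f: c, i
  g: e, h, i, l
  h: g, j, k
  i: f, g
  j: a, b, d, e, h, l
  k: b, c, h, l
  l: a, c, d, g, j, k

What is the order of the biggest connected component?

Starting from a we can reach a, b, c, d, e, f, g, h, i, j, k, l. That is one component of size 12.
The largest has 12 vertices.

12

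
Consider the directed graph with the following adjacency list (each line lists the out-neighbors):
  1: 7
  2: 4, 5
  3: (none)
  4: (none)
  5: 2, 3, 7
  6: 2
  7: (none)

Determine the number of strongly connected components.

6

{2, 5} are all mutually reachable — one SCC of size 2.
{4} is an SCC by itself.
{1} is an SCC by itself.
{7} is an SCC by itself.
{6} is an SCC by itself.
(and 1 more singleton SCC)
That gives 6 strongly connected components.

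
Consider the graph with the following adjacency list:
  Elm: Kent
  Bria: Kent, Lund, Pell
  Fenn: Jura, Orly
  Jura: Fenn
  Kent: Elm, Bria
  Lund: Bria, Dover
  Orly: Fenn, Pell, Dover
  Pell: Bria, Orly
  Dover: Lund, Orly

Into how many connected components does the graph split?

1

Starting from Elm we can reach Elm, Bria, Fenn, Jura, Kent, Lund, Orly, Pell, Dover. That is one component of size 9.
Total: 1 component.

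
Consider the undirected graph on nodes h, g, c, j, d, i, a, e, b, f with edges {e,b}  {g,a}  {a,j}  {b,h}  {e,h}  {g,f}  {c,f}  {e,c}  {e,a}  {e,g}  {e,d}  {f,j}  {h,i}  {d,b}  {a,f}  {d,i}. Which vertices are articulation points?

e

Removing e increases the component count from 1 to 2, so e is a cut vertex.
By contrast removing f leaves 1 component; it is not a cut vertex. No other vertex is a cut vertex either.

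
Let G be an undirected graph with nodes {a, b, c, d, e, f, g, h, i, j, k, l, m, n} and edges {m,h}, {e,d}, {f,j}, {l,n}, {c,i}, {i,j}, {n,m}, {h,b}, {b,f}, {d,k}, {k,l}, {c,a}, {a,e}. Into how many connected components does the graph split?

2

g is isolated — a component by itself.
Starting from a we can reach a, b, c, d, e, f, h, i, j, k, l, m, n. That is one component of size 13.
Total: 2 components.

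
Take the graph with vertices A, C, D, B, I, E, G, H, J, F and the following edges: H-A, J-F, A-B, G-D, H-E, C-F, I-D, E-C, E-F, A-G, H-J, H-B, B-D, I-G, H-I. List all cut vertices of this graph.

H

Removing H increases the component count from 1 to 2, so H is a cut vertex.
By contrast removing E leaves 1 component; it is not a cut vertex. No other vertex is a cut vertex either.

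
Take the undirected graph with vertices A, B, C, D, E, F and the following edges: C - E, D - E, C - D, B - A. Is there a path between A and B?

Yes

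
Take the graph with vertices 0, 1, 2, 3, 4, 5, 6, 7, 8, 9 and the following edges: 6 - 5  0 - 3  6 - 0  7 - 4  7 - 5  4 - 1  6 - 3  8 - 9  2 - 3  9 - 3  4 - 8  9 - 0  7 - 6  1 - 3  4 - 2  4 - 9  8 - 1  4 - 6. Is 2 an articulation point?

No

Deleting 2 leaves 1 component (was 1) (its neighbors 3, 4 remain connected to each other), so 2 is not a cut vertex.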